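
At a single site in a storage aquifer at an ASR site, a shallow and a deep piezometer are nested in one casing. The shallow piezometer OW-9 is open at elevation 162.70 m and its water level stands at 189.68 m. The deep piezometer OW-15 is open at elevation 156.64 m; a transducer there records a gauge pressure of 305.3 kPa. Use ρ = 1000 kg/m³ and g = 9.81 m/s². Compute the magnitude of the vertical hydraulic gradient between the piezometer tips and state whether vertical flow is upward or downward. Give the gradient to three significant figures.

|i_v| ≈ 0.317; vertical flow is downward

Total head at OW-9: h = 189.68 m (water level in the standpipe).
Pressure head at OW-15: ψ = P/(ρg) = 305.3×1000 / (1000 × 9.81) = 31.12 m.
Total head at OW-15: h = z + ψ = 156.64 + 31.12 = 187.76 m.
Δh = h(OW-9) − h(OW-15) = 189.68 − 187.76 = 1.92 m.
Vertical separation Δz = 162.70 − 156.64 = 6.06 m.
|i_v| = |Δh| / Δz = 1.92 / 6.06 = 0.317.
Head is higher in the shallow piezometer, so vertical flow is downward (recharge condition).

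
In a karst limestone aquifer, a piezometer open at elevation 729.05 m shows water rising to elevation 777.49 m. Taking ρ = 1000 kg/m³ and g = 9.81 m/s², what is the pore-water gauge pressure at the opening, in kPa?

P ≈ 475 kPa

Pressure head ψ = h − z = 777.49 − 729.05 = 48.44 m.
P = ρgψ = 1000 × 9.81 × 48.44 = 475196 Pa ≈ 475 kPa.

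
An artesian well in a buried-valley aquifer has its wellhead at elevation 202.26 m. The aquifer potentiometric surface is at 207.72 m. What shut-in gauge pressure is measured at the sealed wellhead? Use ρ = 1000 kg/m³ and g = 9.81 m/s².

Head above the cap: Δh = 207.72 − 202.26 = 5.46 m.
P = ρgΔh = 1000 × 9.81 × 5.46 = 53563 Pa ≈ 53.6 kPa.

P ≈ 53.6 kPa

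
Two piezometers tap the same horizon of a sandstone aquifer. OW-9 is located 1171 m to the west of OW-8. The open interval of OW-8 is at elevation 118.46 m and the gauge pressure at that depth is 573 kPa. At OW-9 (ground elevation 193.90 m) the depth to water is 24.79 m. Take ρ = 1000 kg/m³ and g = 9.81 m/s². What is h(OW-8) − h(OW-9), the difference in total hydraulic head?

Δh ≈ 7.76 m

Pressure head at OW-8: ψ = P/(ρg) = 573×1000 / (1000 × 9.81) = 58.41 m.
Total head at OW-8: h = z + ψ = 118.46 + 58.41 = 176.87 m.
Total head at OW-9: h = 193.90 − 24.79 = 169.11 m.
Head difference: h(OW-8) − h(OW-9) = 176.87 − 169.11 = 7.76 m.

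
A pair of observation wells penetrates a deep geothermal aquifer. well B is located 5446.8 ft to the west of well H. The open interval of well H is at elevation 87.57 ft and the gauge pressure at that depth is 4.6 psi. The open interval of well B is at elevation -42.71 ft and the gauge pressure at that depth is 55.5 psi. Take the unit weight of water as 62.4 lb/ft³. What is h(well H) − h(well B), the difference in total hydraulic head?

Δh ≈ 12.82 ft

Pressure head at well H: ψ = 144·P/γ = 144 × 4.6 / 62.4 = 10.62 ft.
Total head at well H: h = z + ψ = 87.57 + 10.62 = 98.19 ft.
Pressure head at well B: ψ = 144·P/γ = 144 × 55.5 / 62.4 = 128.08 ft.
Total head at well B: h = z + ψ = -42.71 + 128.08 = 85.37 ft.
Head difference: h(well H) − h(well B) = 98.19 − 85.37 = 12.82 ft.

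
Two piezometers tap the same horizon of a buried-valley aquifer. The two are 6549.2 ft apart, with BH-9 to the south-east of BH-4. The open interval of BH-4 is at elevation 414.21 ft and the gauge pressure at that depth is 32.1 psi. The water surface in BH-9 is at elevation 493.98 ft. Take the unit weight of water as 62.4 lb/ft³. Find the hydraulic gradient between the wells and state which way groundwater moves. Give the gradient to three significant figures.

i ≈ 0.000869; groundwater flows toward the north-west

Pressure head at BH-4: ψ = 144·P/γ = 144 × 32.1 / 62.4 = 74.08 ft.
Total head at BH-4: h = z + ψ = 414.21 + 74.08 = 488.29 ft.
Total head at BH-9: h = 493.98 ft (water level in the piezometer is the total head).
Head difference: h(BH-4) − h(BH-9) = 488.29 − 493.98 = -5.69 ft.
Hydraulic gradient: i = |Δh| / L = 5.69 / 6549.2 = 0.000869.
Flow is from higher to lower head: from BH-9 toward BH-4, i.e. toward the north-west.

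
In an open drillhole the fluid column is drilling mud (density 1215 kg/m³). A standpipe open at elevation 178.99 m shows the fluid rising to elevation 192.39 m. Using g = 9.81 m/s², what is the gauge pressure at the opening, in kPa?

P ≈ 160 kPa

Pressure head ψ = h − z = 192.39 − 178.99 = 13.40 m.
P = ρgψ = 1215 × 9.81 × 13.40 = 159717 Pa ≈ 160 kPa.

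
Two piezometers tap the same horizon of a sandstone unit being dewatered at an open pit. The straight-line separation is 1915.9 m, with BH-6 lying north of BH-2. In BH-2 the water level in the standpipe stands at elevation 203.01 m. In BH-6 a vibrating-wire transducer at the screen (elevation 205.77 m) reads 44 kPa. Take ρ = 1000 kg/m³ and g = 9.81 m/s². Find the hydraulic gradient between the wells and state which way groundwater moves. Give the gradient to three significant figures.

Total head at BH-2: h = 203.01 m (water level in the piezometer is the total head).
Pressure head at BH-6: ψ = P/(ρg) = 44×1000 / (1000 × 9.81) = 4.49 m.
Total head at BH-6: h = z + ψ = 205.77 + 4.49 = 210.26 m.
Head difference: h(BH-2) − h(BH-6) = 203.01 − 210.26 = -7.25 m.
Hydraulic gradient: i = |Δh| / L = 7.25 / 1915.9 = 0.00378.
Flow is from higher to lower head: from BH-6 toward BH-2, i.e. toward the south.

i ≈ 0.00378; groundwater flows toward the south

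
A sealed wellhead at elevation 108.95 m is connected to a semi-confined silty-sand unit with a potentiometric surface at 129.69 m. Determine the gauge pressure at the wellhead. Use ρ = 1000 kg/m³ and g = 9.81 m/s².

Head above the cap: Δh = 129.69 − 108.95 = 20.74 m.
P = ρgΔh = 1000 × 9.81 × 20.74 = 203459 Pa ≈ 203 kPa.

P ≈ 203 kPa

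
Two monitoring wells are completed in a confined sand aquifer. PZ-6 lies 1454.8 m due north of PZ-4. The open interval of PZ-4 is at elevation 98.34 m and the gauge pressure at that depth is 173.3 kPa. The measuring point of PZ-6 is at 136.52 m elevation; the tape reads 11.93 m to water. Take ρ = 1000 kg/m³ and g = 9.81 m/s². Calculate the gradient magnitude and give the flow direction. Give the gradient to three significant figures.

i ≈ 0.00590; groundwater flows toward the south

Pressure head at PZ-4: ψ = P/(ρg) = 173.3×1000 / (1000 × 9.81) = 17.67 m.
Total head at PZ-4: h = z + ψ = 98.34 + 17.67 = 116.01 m.
Total head at PZ-6: h = 136.52 − 11.93 = 124.59 m.
Head difference: h(PZ-4) − h(PZ-6) = 116.01 − 124.59 = -8.58 m.
Hydraulic gradient: i = |Δh| / L = 8.58 / 1454.8 = 0.00590.
Flow is from higher to lower head: from PZ-6 toward PZ-4, i.e. toward the south.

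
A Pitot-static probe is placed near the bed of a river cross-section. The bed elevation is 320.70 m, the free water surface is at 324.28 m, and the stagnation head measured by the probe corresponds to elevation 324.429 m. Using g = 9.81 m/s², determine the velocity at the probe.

v ≈ 1.71 m/s

Near the bed, under hydrostatic conditions, the piezometric head (z + ψ) equals the free-surface elevation, 324.28 m.
Velocity head = total − piezometric = 324.429 − 324.28 = 0.149 m.
v = √(2g·h_v) = √(2 × 9.81 × 0.149) = 1.71 m/s.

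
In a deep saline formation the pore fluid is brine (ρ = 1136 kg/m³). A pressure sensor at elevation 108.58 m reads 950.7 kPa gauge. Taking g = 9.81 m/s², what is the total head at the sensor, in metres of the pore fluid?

ψ = P/(ρg) = 950.7×1000 / (1136 × 9.81) = 85.31 m.
h = z + ψ = 108.58 + 85.31 = 193.89 m.

h ≈ 193.89 m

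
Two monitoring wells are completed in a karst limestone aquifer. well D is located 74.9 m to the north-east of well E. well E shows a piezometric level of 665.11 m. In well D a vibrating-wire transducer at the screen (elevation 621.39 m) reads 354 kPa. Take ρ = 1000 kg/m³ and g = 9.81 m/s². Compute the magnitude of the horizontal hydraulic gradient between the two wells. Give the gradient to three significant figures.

i ≈ 0.102

Total head at well E: h = 665.11 m (water level in the piezometer is the total head).
Pressure head at well D: ψ = P/(ρg) = 354×1000 / (1000 × 9.81) = 36.09 m.
Total head at well D: h = z + ψ = 621.39 + 36.09 = 657.48 m.
Head difference: h(well E) − h(well D) = 665.11 − 657.48 = 7.63 m.
Hydraulic gradient: i = |Δh| / L = 7.63 / 74.9 = 0.102.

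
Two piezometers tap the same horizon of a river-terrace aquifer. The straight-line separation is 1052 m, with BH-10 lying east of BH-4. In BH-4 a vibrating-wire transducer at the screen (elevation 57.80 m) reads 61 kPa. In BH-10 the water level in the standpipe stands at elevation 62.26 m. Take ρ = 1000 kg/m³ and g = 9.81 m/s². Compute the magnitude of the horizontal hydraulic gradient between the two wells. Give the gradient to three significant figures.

i ≈ 0.00167

Pressure head at BH-4: ψ = P/(ρg) = 61×1000 / (1000 × 9.81) = 6.22 m.
Total head at BH-4: h = z + ψ = 57.80 + 6.22 = 64.02 m.
Total head at BH-10: h = 62.26 m (water level in the piezometer is the total head).
Head difference: h(BH-4) − h(BH-10) = 64.02 − 62.26 = 1.76 m.
Hydraulic gradient: i = |Δh| / L = 1.76 / 1052 = 0.00167.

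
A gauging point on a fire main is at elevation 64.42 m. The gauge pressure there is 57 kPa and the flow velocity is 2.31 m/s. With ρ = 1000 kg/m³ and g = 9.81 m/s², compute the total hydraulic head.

h ≈ 70.50 m

Pressure head ψ = P/(ρg) = 57×1000 / (1000 × 9.81) = 5.81 m.
Velocity head = v²/(2g) = 2.31² / (2 × 9.81) = 0.272 m.
h = z + ψ + v²/(2g) = 64.42 + 5.81 + 0.272 = 70.50 m.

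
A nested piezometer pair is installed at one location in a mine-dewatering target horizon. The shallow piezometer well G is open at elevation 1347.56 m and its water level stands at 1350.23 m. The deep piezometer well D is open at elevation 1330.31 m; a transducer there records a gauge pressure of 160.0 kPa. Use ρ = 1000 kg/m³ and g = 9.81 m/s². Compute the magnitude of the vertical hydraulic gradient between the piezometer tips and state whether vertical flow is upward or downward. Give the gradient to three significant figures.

Total head at well G: h = 1350.23 m (water level in the standpipe).
Pressure head at well D: ψ = P/(ρg) = 160.0×1000 / (1000 × 9.81) = 16.31 m.
Total head at well D: h = z + ψ = 1330.31 + 16.31 = 1346.62 m.
Δh = h(well G) − h(well D) = 1350.23 − 1346.62 = 3.61 m.
Vertical separation Δz = 1347.56 − 1330.31 = 17.25 m.
|i_v| = |Δh| / Δz = 3.61 / 17.25 = 0.209.
Head is higher in the shallow piezometer, so vertical flow is downward (recharge condition).

|i_v| ≈ 0.209; vertical flow is downward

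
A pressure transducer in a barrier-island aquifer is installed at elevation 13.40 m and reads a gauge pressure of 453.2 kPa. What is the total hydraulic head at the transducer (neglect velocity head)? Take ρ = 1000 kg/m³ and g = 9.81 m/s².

ψ = P/(ρg) = 453.2×1000 / (1000 × 9.81) = 46.20 m.
h = z + ψ = 13.40 + 46.20 = 59.60 m.

h ≈ 59.60 m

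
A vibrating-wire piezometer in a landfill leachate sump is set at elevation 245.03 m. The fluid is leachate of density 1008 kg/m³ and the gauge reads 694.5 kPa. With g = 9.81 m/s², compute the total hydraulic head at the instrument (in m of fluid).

h ≈ 315.26 m

ψ = P/(ρg) = 694.5×1000 / (1008 × 9.81) = 70.23 m.
h = z + ψ = 245.03 + 70.23 = 315.26 m.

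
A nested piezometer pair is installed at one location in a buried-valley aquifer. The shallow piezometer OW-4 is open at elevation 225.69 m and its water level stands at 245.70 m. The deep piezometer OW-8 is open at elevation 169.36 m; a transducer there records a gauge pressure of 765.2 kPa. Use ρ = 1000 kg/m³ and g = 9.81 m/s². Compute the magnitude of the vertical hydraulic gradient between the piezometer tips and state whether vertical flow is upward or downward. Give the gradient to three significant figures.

Total head at OW-4: h = 245.70 m (water level in the standpipe).
Pressure head at OW-8: ψ = P/(ρg) = 765.2×1000 / (1000 × 9.81) = 78.00 m.
Total head at OW-8: h = z + ψ = 169.36 + 78.00 = 247.36 m.
Δh = h(OW-4) − h(OW-8) = 245.70 − 247.36 = -1.66 m.
Vertical separation Δz = 225.69 − 169.36 = 56.33 m.
|i_v| = |Δh| / Δz = 1.66 / 56.33 = 0.0295.
Head is higher in the deep piezometer, so vertical flow is upward (discharge condition).

|i_v| ≈ 0.0295; vertical flow is upward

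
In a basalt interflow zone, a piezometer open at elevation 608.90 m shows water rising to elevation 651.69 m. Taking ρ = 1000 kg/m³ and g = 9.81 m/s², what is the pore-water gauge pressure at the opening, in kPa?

P ≈ 420 kPa

Pressure head ψ = h − z = 651.69 − 608.90 = 42.79 m.
P = ρgψ = 1000 × 9.81 × 42.79 = 419770 Pa ≈ 420 kPa.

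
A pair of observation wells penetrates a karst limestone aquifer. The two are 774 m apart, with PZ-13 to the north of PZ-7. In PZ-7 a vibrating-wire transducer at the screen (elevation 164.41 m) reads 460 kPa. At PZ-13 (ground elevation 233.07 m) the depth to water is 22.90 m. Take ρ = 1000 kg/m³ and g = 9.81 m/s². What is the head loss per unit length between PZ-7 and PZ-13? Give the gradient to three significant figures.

i ≈ 0.00146 m/m

Pressure head at PZ-7: ψ = P/(ρg) = 460×1000 / (1000 × 9.81) = 46.89 m.
Total head at PZ-7: h = z + ψ = 164.41 + 46.89 = 211.30 m.
Total head at PZ-13: h = 233.07 − 22.90 = 210.17 m.
Head difference: h(PZ-7) − h(PZ-13) = 211.30 − 210.17 = 1.13 m.
Hydraulic gradient: i = |Δh| / L = 1.13 / 774 = 0.00146.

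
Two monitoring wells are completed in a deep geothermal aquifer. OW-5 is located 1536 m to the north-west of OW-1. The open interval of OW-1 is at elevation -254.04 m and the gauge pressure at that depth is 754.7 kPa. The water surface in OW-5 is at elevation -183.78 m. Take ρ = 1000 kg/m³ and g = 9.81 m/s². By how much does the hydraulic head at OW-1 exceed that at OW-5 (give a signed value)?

Pressure head at OW-1: ψ = P/(ρg) = 754.7×1000 / (1000 × 9.81) = 76.93 m.
Total head at OW-1: h = z + ψ = -254.04 + 76.93 = -177.11 m.
Total head at OW-5: h = -183.78 m (water level in the piezometer is the total head).
Head difference: h(OW-1) − h(OW-5) = -177.11 − (-183.78) = 6.67 m.

Δh ≈ 6.67 m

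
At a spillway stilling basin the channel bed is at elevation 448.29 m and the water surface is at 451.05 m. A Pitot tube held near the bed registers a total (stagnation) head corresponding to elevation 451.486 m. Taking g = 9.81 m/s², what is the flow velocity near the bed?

Near the bed, under hydrostatic conditions, the piezometric head (z + ψ) equals the free-surface elevation, 451.05 m.
Velocity head = total − piezometric = 451.486 − 451.05 = 0.436 m.
v = √(2g·h_v) = √(2 × 9.81 × 0.436) = 2.92 m/s.

v ≈ 2.92 m/s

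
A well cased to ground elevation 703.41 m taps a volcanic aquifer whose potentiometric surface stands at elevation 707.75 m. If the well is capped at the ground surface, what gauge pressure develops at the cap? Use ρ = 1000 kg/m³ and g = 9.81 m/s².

P ≈ 42.6 kPa

Head above the cap: Δh = 707.75 − 703.41 = 4.34 m.
P = ρgΔh = 1000 × 9.81 × 4.34 = 42575 Pa ≈ 42.6 kPa.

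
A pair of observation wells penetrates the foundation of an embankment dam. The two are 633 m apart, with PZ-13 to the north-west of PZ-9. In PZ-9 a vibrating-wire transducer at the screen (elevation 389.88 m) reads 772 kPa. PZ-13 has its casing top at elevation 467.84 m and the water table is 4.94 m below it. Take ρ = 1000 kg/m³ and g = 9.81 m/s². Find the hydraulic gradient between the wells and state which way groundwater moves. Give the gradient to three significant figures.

i ≈ 0.00897; groundwater flows toward the north-west

Pressure head at PZ-9: ψ = P/(ρg) = 772×1000 / (1000 × 9.81) = 78.70 m.
Total head at PZ-9: h = z + ψ = 389.88 + 78.70 = 468.58 m.
Total head at PZ-13: h = 467.84 − 4.94 = 462.90 m.
Head difference: h(PZ-9) − h(PZ-13) = 468.58 − 462.90 = 5.68 m.
Hydraulic gradient: i = |Δh| / L = 5.68 / 633 = 0.00897.
Flow is from higher to lower head: from PZ-9 toward PZ-13, i.e. toward the north-west.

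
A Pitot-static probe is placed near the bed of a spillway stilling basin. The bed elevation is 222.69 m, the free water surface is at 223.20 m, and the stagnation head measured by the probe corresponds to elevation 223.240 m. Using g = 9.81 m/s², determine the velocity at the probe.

v ≈ 0.886 m/s

Near the bed, under hydrostatic conditions, the piezometric head (z + ψ) equals the free-surface elevation, 223.20 m.
Velocity head = total − piezometric = 223.240 − 223.20 = 0.040 m.
v = √(2g·h_v) = √(2 × 9.81 × 0.040) = 0.886 m/s.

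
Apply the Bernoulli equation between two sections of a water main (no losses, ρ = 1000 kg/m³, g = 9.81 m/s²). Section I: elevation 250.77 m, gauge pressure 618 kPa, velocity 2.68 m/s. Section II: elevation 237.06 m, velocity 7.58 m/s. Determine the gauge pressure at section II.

Pressure head at I: ψ₁ = P₁/(ρg) = 618×1000 / (1000 × 9.81) = 63.00 m.
Velocity heads: v₁²/2g = 2.68²/19.62 = 0.366 m; v₂²/2g = 7.58²/19.62 = 2.928 m.
Total head H = z₁ + ψ₁ + v₁²/2g = 250.77 + 63.00 + 0.366 = 314.14 m.
ψ₂ = H − z₂ − v₂²/2g = 314.14 − 237.06 − 2.928 = 74.15 m.
P₂ = ρgψ₂ = 1000 × 9.81 × 74.15 ≈ 727 kPa.

P₂ ≈ 727 kPa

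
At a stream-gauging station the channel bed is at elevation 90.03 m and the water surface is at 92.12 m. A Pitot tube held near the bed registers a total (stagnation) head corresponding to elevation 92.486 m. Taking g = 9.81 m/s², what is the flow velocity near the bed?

Near the bed, under hydrostatic conditions, the piezometric head (z + ψ) equals the free-surface elevation, 92.12 m.
Velocity head = total − piezometric = 92.486 − 92.12 = 0.366 m.
v = √(2g·h_v) = √(2 × 9.81 × 0.366) = 2.68 m/s.

v ≈ 2.68 m/s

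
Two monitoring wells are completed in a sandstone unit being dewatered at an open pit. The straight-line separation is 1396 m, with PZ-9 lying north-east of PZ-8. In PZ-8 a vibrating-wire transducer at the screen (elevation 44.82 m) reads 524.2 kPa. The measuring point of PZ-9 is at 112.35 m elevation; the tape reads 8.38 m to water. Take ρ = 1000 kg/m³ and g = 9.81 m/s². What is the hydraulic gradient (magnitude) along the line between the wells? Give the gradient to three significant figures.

Pressure head at PZ-8: ψ = P/(ρg) = 524.2×1000 / (1000 × 9.81) = 53.44 m.
Total head at PZ-8: h = z + ψ = 44.82 + 53.44 = 98.26 m.
Total head at PZ-9: h = 112.35 − 8.38 = 103.97 m.
Head difference: h(PZ-8) − h(PZ-9) = 98.26 − 103.97 = -5.71 m.
Hydraulic gradient: i = |Δh| / L = 5.71 / 1396 = 0.00409.

i ≈ 0.00409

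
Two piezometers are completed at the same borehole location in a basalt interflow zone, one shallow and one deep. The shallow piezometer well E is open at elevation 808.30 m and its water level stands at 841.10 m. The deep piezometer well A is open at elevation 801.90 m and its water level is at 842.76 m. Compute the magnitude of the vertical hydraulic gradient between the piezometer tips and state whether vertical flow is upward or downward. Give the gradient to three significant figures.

Total head at well E: h = 841.10 m (water level in the standpipe).
Total head at well A: h = 842.76 m.
Δh = h(well E) − h(well A) = 841.10 − 842.76 = -1.66 m.
Vertical separation Δz = 808.30 − 801.90 = 6.40 m.
|i_v| = |Δh| / Δz = 1.66 / 6.40 = 0.259.
Head is higher in the deep piezometer, so vertical flow is upward (discharge condition).

|i_v| ≈ 0.259; vertical flow is upward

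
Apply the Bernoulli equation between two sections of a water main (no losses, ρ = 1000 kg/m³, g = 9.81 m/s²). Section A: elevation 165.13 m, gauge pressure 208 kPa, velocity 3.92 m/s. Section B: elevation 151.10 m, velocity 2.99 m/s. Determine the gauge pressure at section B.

P₂ ≈ 349 kPa

Pressure head at A: ψ₁ = P₁/(ρg) = 208×1000 / (1000 × 9.81) = 21.20 m.
Velocity heads: v₁²/2g = 3.92²/19.62 = 0.783 m; v₂²/2g = 2.99²/19.62 = 0.456 m.
Total head H = z₁ + ψ₁ + v₁²/2g = 165.13 + 21.20 + 0.783 = 187.11 m.
ψ₂ = H − z₂ − v₂²/2g = 187.11 − 151.10 − 0.456 = 35.55 m.
P₂ = ρgψ₂ = 1000 × 9.81 × 35.55 ≈ 349 kPa.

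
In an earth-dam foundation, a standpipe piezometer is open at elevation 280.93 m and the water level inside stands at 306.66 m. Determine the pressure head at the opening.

ψ ≈ 25.73 m

Total head h = 306.66 m (the water-surface elevation in the piezometer).
Pressure head ψ = h − z = 306.66 − 280.93 = 25.73 m.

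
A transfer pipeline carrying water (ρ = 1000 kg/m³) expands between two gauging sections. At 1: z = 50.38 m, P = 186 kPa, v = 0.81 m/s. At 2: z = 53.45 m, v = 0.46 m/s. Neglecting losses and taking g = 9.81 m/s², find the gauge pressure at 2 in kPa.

Pressure head at 1: ψ₁ = P₁/(ρg) = 186×1000 / (1000 × 9.81) = 18.96 m.
Velocity heads: v₁²/2g = 0.81²/19.62 = 0.033 m; v₂²/2g = 0.46²/19.62 = 0.011 m.
Total head H = z₁ + ψ₁ + v₁²/2g = 50.38 + 18.96 + 0.033 = 69.37 m.
ψ₂ = H − z₂ − v₂²/2g = 69.37 − 53.45 − 0.011 = 15.91 m.
P₂ = ρgψ₂ = 1000 × 9.81 × 15.91 ≈ 156 kPa.

P₂ ≈ 156 kPa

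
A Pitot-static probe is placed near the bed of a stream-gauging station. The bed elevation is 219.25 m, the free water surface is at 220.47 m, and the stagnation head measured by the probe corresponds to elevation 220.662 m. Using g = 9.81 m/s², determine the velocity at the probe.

v ≈ 1.94 m/s

Near the bed, under hydrostatic conditions, the piezometric head (z + ψ) equals the free-surface elevation, 220.47 m.
Velocity head = total − piezometric = 220.662 − 220.47 = 0.192 m.
v = √(2g·h_v) = √(2 × 9.81 × 0.192) = 1.94 m/s.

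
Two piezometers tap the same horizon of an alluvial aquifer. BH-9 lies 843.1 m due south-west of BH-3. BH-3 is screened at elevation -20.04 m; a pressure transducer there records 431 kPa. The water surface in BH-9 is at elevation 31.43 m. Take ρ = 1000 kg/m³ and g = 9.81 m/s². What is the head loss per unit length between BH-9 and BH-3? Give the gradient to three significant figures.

i ≈ 0.00894 m/m

Pressure head at BH-3: ψ = P/(ρg) = 431×1000 / (1000 × 9.81) = 43.93 m.
Total head at BH-3: h = z + ψ = -20.04 + 43.93 = 23.89 m.
Total head at BH-9: h = 31.43 m (water level in the piezometer is the total head).
Head difference: h(BH-3) − h(BH-9) = 23.89 − 31.43 = -7.54 m.
Hydraulic gradient: i = |Δh| / L = 7.54 / 843.1 = 0.00894.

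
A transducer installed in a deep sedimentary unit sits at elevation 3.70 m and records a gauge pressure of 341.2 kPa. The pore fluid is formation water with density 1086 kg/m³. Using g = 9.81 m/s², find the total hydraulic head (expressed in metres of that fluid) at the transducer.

ψ = P/(ρg) = 341.2×1000 / (1086 × 9.81) = 32.03 m.
h = z + ψ = 3.70 + 32.03 = 35.73 m.

h ≈ 35.73 m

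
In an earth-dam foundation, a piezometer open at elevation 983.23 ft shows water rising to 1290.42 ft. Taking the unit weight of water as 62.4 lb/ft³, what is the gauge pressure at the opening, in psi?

Pressure head ψ = h − z = 1290.42 − 983.23 = 307.19 ft.
P = γ·ψ / 144 = 62.4 × 307.19 / 144 = 133 psi.

P ≈ 133 psi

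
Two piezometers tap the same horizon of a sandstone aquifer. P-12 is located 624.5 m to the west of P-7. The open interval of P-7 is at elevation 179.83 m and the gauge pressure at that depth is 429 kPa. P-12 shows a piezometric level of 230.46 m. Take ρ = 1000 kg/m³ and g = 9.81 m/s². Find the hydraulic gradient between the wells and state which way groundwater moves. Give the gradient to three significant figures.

i ≈ 0.0110; groundwater flows toward the east

Pressure head at P-7: ψ = P/(ρg) = 429×1000 / (1000 × 9.81) = 43.73 m.
Total head at P-7: h = z + ψ = 179.83 + 43.73 = 223.56 m.
Total head at P-12: h = 230.46 m (water level in the piezometer is the total head).
Head difference: h(P-7) − h(P-12) = 223.56 − 230.46 = -6.90 m.
Hydraulic gradient: i = |Δh| / L = 6.90 / 624.5 = 0.0110.
Flow is from higher to lower head: from P-12 toward P-7, i.e. toward the east.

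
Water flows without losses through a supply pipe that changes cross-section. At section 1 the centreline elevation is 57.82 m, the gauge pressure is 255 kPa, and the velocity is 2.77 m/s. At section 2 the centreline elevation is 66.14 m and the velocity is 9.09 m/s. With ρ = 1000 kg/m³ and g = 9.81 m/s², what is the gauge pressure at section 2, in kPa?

Pressure head at 1: ψ₁ = P₁/(ρg) = 255×1000 / (1000 × 9.81) = 25.99 m.
Velocity heads: v₁²/2g = 2.77²/19.62 = 0.391 m; v₂²/2g = 9.09²/19.62 = 4.211 m.
Total head H = z₁ + ψ₁ + v₁²/2g = 57.82 + 25.99 + 0.391 = 84.20 m.
ψ₂ = H − z₂ − v₂²/2g = 84.20 − 66.14 − 4.211 = 13.85 m.
P₂ = ρgψ₂ = 1000 × 9.81 × 13.85 ≈ 136 kPa.

P₂ ≈ 136 kPa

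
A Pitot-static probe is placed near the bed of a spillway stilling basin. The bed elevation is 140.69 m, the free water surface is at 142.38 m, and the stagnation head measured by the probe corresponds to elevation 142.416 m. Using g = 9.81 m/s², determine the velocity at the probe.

v ≈ 0.840 m/s

Near the bed, under hydrostatic conditions, the piezometric head (z + ψ) equals the free-surface elevation, 142.38 m.
Velocity head = total − piezometric = 142.416 − 142.38 = 0.036 m.
v = √(2g·h_v) = √(2 × 9.81 × 0.036) = 0.840 m/s.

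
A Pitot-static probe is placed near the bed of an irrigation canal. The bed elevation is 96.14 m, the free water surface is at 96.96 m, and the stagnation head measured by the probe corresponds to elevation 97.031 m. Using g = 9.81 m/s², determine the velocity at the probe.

v ≈ 1.18 m/s

Near the bed, under hydrostatic conditions, the piezometric head (z + ψ) equals the free-surface elevation, 96.96 m.
Velocity head = total − piezometric = 97.031 − 96.96 = 0.071 m.
v = √(2g·h_v) = √(2 × 9.81 × 0.071) = 1.18 m/s.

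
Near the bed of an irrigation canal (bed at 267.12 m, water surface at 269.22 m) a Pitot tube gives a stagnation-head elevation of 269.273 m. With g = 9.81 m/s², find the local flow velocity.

v ≈ 1.02 m/s

Near the bed, under hydrostatic conditions, the piezometric head (z + ψ) equals the free-surface elevation, 269.22 m.
Velocity head = total − piezometric = 269.273 − 269.22 = 0.053 m.
v = √(2g·h_v) = √(2 × 9.81 × 0.053) = 1.02 m/s.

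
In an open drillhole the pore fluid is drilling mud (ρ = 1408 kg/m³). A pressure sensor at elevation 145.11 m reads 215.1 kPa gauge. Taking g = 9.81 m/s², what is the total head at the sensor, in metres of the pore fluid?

ψ = P/(ρg) = 215.1×1000 / (1408 × 9.81) = 15.57 m.
h = z + ψ = 145.11 + 15.57 = 160.68 m.

h ≈ 160.68 m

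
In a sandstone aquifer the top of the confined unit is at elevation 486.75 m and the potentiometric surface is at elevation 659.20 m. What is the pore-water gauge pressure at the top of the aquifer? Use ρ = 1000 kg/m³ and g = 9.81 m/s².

Pressure head at the aquifer top: ψ = h − z = 659.20 − 486.75 = 172.45 m.
P = ρgψ = 1000 × 9.81 × 172.45 = 1691735 Pa ≈ 1690 kPa.

P ≈ 1690 kPa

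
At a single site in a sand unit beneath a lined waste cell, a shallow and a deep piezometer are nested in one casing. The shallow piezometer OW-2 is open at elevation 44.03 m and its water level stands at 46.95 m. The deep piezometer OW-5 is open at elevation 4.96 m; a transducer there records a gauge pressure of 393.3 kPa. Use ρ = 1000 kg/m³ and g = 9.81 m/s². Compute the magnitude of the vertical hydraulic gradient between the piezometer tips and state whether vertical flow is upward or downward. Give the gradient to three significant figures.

|i_v| ≈ 0.0486; vertical flow is downward

Total head at OW-2: h = 46.95 m (water level in the standpipe).
Pressure head at OW-5: ψ = P/(ρg) = 393.3×1000 / (1000 × 9.81) = 40.09 m.
Total head at OW-5: h = z + ψ = 4.96 + 40.09 = 45.05 m.
Δh = h(OW-2) − h(OW-5) = 46.95 − 45.05 = 1.90 m.
Vertical separation Δz = 44.03 − 4.96 = 39.07 m.
|i_v| = |Δh| / Δz = 1.90 / 39.07 = 0.0486.
Head is higher in the shallow piezometer, so vertical flow is downward (recharge condition).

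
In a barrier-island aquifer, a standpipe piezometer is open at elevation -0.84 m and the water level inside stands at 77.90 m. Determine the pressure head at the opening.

Total head h = 77.90 m (the water-surface elevation in the piezometer).
Pressure head ψ = h − z = 77.90 − (-0.84) = 78.74 m.

ψ ≈ 78.74 m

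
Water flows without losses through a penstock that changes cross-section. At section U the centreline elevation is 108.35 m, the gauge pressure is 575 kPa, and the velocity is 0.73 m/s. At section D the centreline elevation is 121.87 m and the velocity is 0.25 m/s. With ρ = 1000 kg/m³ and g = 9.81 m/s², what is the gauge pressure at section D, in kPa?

P₂ ≈ 443 kPa

Pressure head at U: ψ₁ = P₁/(ρg) = 575×1000 / (1000 × 9.81) = 58.61 m.
Velocity heads: v₁²/2g = 0.73²/19.62 = 0.027 m; v₂²/2g = 0.25²/19.62 = 0.003 m.
Total head H = z₁ + ψ₁ + v₁²/2g = 108.35 + 58.61 + 0.027 = 166.99 m.
ψ₂ = H − z₂ − v₂²/2g = 166.99 − 121.87 − 0.003 = 45.12 m.
P₂ = ρgψ₂ = 1000 × 9.81 × 45.12 ≈ 443 kPa.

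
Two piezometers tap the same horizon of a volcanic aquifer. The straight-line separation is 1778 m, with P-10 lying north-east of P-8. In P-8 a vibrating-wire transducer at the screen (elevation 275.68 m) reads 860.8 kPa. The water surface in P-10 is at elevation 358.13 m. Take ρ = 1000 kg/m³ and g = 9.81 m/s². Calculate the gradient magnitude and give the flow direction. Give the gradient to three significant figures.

i ≈ 0.00298; groundwater flows toward the north-east

Pressure head at P-8: ψ = P/(ρg) = 860.8×1000 / (1000 × 9.81) = 87.75 m.
Total head at P-8: h = z + ψ = 275.68 + 87.75 = 363.43 m.
Total head at P-10: h = 358.13 m (water level in the piezometer is the total head).
Head difference: h(P-8) − h(P-10) = 363.43 − 358.13 = 5.30 m.
Hydraulic gradient: i = |Δh| / L = 5.30 / 1778 = 0.00298.
Flow is from higher to lower head: from P-8 toward P-10, i.e. toward the north-east.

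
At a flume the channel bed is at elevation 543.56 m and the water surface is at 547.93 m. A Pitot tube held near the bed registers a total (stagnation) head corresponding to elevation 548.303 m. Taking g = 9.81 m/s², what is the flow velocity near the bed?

Near the bed, under hydrostatic conditions, the piezometric head (z + ψ) equals the free-surface elevation, 547.93 m.
Velocity head = total − piezometric = 548.303 − 547.93 = 0.373 m.
v = √(2g·h_v) = √(2 × 9.81 × 0.373) = 2.71 m/s.

v ≈ 2.71 m/s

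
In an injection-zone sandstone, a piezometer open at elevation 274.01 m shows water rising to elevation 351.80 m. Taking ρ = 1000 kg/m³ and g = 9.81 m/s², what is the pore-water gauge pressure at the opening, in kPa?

Pressure head ψ = h − z = 351.80 − 274.01 = 77.79 m.
P = ρgψ = 1000 × 9.81 × 77.79 = 763120 Pa ≈ 763 kPa.

P ≈ 763 kPa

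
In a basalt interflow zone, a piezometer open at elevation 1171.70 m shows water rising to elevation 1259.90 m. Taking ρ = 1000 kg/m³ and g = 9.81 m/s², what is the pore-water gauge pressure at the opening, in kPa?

P ≈ 865 kPa

Pressure head ψ = h − z = 1259.90 − 1171.70 = 88.20 m.
P = ρgψ = 1000 × 9.81 × 88.20 = 865242 Pa ≈ 865 kPa.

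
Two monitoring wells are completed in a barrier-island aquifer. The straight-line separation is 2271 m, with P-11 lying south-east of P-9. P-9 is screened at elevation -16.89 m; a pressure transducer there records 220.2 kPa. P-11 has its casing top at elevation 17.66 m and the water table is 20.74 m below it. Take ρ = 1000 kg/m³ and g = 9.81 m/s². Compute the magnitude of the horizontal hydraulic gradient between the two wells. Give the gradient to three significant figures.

i ≈ 0.00380

Pressure head at P-9: ψ = P/(ρg) = 220.2×1000 / (1000 × 9.81) = 22.45 m.
Total head at P-9: h = z + ψ = -16.89 + 22.45 = 5.56 m.
Total head at P-11: h = 17.66 − 20.74 = -3.08 m.
Head difference: h(P-9) − h(P-11) = 5.56 − (-3.08) = 8.64 m.
Hydraulic gradient: i = |Δh| / L = 8.64 / 2271 = 0.00380.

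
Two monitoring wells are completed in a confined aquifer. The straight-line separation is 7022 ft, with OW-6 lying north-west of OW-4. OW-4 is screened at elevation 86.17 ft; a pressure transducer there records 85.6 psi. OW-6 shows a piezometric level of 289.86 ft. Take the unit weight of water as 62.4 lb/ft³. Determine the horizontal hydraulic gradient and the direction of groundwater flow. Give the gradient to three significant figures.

Pressure head at OW-4: ψ = 144·P/γ = 144 × 85.6 / 62.4 = 197.54 ft.
Total head at OW-4: h = z + ψ = 86.17 + 197.54 = 283.71 ft.
Total head at OW-6: h = 289.86 ft (water level in the piezometer is the total head).
Head difference: h(OW-4) − h(OW-6) = 283.71 − 289.86 = -6.15 ft.
Hydraulic gradient: i = |Δh| / L = 6.15 / 7022 = 0.000876.
Flow is from higher to lower head: from OW-6 toward OW-4, i.e. toward the south-east.

i ≈ 0.000876; groundwater flows toward the south-east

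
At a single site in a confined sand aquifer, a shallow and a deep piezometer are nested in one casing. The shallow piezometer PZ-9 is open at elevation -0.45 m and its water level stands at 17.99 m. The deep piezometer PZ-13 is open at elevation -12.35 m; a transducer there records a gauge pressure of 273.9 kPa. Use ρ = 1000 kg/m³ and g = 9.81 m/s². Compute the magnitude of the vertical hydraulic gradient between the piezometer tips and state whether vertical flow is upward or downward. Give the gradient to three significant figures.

|i_v| ≈ 0.203; vertical flow is downward

Total head at PZ-9: h = 17.99 m (water level in the standpipe).
Pressure head at PZ-13: ψ = P/(ρg) = 273.9×1000 / (1000 × 9.81) = 27.92 m.
Total head at PZ-13: h = z + ψ = -12.35 + 27.92 = 15.57 m.
Δh = h(PZ-9) − h(PZ-13) = 17.99 − 15.57 = 2.42 m.
Vertical separation Δz = -0.45 − (-12.35) = 11.90 m.
|i_v| = |Δh| / Δz = 2.42 / 11.90 = 0.203.
Head is higher in the shallow piezometer, so vertical flow is downward (recharge condition).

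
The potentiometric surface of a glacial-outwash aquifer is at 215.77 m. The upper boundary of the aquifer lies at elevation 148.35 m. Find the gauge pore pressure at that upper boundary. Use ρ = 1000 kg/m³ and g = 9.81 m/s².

Pressure head at the aquifer top: ψ = h − z = 215.77 − 148.35 = 67.42 m.
P = ρgψ = 1000 × 9.81 × 67.42 = 661390 Pa ≈ 661 kPa.

P ≈ 661 kPa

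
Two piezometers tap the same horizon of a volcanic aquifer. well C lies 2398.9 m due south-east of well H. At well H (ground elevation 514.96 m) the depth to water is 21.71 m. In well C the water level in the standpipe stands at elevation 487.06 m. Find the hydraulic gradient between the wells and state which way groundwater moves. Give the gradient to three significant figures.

i ≈ 0.00258; groundwater flows toward the south-east

Total head at well H: h = 514.96 − 21.71 = 493.25 m.
Total head at well C: h = 487.06 m (water level in the piezometer is the total head).
Head difference: h(well H) − h(well C) = 493.25 − 487.06 = 6.19 m.
Hydraulic gradient: i = |Δh| / L = 6.19 / 2398.9 = 0.00258.
Flow is from higher to lower head: from well H toward well C, i.e. toward the south-east.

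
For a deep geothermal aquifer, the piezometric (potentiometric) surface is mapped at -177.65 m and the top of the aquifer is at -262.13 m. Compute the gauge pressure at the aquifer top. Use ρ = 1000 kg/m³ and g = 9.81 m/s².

Pressure head at the aquifer top: ψ = h − z = -177.65 − (-262.13) = 84.48 m.
P = ρgψ = 1000 × 9.81 × 84.48 = 828749 Pa ≈ 829 kPa.

P ≈ 829 kPa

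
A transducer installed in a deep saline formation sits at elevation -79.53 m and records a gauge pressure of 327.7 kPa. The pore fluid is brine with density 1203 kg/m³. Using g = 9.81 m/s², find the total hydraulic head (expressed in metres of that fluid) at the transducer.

h ≈ -51.76 m

ψ = P/(ρg) = 327.7×1000 / (1203 × 9.81) = 27.77 m.
h = z + ψ = -79.53 + 27.77 = -51.76 m.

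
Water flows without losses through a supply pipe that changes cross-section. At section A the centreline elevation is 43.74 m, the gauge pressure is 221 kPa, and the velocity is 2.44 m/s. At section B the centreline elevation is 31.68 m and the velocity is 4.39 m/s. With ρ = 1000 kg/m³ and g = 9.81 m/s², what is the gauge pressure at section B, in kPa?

Pressure head at A: ψ₁ = P₁/(ρg) = 221×1000 / (1000 × 9.81) = 22.53 m.
Velocity heads: v₁²/2g = 2.44²/19.62 = 0.303 m; v₂²/2g = 4.39²/19.62 = 0.982 m.
Total head H = z₁ + ψ₁ + v₁²/2g = 43.74 + 22.53 + 0.303 = 66.57 m.
ψ₂ = H − z₂ − v₂²/2g = 66.57 − 31.68 − 0.982 = 33.91 m.
P₂ = ρgψ₂ = 1000 × 9.81 × 33.91 ≈ 333 kPa.

P₂ ≈ 333 kPa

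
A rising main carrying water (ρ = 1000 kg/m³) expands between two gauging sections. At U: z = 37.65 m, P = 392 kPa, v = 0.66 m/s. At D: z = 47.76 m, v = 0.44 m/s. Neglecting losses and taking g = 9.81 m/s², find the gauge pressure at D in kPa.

Pressure head at U: ψ₁ = P₁/(ρg) = 392×1000 / (1000 × 9.81) = 39.96 m.
Velocity heads: v₁²/2g = 0.66²/19.62 = 0.022 m; v₂²/2g = 0.44²/19.62 = 0.010 m.
Total head H = z₁ + ψ₁ + v₁²/2g = 37.65 + 39.96 + 0.022 = 77.63 m.
ψ₂ = H − z₂ − v₂²/2g = 77.63 − 47.76 − 0.010 = 29.86 m.
P₂ = ρgψ₂ = 1000 × 9.81 × 29.86 ≈ 293 kPa.

P₂ ≈ 293 kPa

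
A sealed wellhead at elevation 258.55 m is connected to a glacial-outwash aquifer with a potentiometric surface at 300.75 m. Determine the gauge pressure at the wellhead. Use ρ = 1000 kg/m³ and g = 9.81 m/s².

P ≈ 414 kPa

Head above the cap: Δh = 300.75 − 258.55 = 42.20 m.
P = ρgΔh = 1000 × 9.81 × 42.20 = 413982 Pa ≈ 414 kPa.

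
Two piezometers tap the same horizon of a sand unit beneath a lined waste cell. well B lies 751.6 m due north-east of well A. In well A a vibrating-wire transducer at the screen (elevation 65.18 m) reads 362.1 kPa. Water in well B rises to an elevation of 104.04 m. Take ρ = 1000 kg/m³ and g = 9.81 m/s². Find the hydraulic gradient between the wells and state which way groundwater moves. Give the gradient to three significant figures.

Pressure head at well A: ψ = P/(ρg) = 362.1×1000 / (1000 × 9.81) = 36.91 m.
Total head at well A: h = z + ψ = 65.18 + 36.91 = 102.09 m.
Total head at well B: h = 104.04 m (water level in the piezometer is the total head).
Head difference: h(well A) − h(well B) = 102.09 − 104.04 = -1.95 m.
Hydraulic gradient: i = |Δh| / L = 1.95 / 751.6 = 0.00259.
Flow is from higher to lower head: from well B toward well A, i.e. toward the south-west.

i ≈ 0.00259; groundwater flows toward the south-west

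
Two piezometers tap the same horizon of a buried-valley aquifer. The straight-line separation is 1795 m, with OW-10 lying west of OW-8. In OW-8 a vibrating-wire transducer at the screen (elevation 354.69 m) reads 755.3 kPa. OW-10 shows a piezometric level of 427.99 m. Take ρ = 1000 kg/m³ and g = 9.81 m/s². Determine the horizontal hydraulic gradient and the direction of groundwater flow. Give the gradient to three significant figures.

i ≈ 0.00206; groundwater flows toward the west

Pressure head at OW-8: ψ = P/(ρg) = 755.3×1000 / (1000 × 9.81) = 76.99 m.
Total head at OW-8: h = z + ψ = 354.69 + 76.99 = 431.68 m.
Total head at OW-10: h = 427.99 m (water level in the piezometer is the total head).
Head difference: h(OW-8) − h(OW-10) = 431.68 − 427.99 = 3.69 m.
Hydraulic gradient: i = |Δh| / L = 3.69 / 1795 = 0.00206.
Flow is from higher to lower head: from OW-8 toward OW-10, i.e. toward the west.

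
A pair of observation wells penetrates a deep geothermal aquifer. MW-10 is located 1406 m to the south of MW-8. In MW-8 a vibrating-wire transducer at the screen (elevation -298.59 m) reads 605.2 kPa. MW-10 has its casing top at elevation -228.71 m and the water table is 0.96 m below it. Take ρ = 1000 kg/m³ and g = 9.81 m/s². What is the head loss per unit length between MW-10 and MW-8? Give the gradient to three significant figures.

Pressure head at MW-8: ψ = P/(ρg) = 605.2×1000 / (1000 × 9.81) = 61.69 m.
Total head at MW-8: h = z + ψ = -298.59 + 61.69 = -236.90 m.
Total head at MW-10: h = -228.71 − 0.96 = -229.67 m.
Head difference: h(MW-8) − h(MW-10) = -236.90 − (-229.67) = -7.23 m.
Hydraulic gradient: i = |Δh| / L = 7.23 / 1406 = 0.00514.

i ≈ 0.00514 m/m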